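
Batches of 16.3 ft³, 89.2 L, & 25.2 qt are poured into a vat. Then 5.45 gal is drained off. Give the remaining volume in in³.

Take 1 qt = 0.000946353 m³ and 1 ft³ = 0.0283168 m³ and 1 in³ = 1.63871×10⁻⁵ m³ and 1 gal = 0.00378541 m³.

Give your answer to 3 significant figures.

3.38×10⁴ in³

16.3 ft³ × 0.0283168 → 0.461564 m³
89.2 L × 0.001 → 0.0892 m³
25.2 qt × 0.000946353 → 0.0238481 m³
5.45 gal × 0.00378541 → 0.0206305 m³
Result: 0.461564 + 0.0892 + 0.0238481 − 0.0206305 = 0.553982 m³
In in³: 0.553982 / 1.63871×10⁻⁵ = 33806 in³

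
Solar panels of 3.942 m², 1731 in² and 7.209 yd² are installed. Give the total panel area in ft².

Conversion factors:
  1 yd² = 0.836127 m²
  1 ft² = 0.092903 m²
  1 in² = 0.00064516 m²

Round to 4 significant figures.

119.3 ft²

3.942 m² (already m²)
1731 in² × 0.00064516 = 1.11677 m²
7.209 yd² × 0.836127 = 6.02764 m²
Total: 3.942 + 1.11677 + 6.02764 = 11.0864 m²
In ft²: 11.0864 / 0.092903 = 119.333 ft²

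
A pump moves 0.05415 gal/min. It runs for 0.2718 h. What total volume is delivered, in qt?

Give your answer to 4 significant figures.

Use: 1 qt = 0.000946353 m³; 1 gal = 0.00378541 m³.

0.05415 gal/min → 3.41633×10⁻⁶ m³/s
0.2718 h → 978.48 s
V = Q × t = 3.41633×10⁻⁶ × 978.48 = 0.00334281 m³
In qt: 0.00334281 / 0.000946353 = 3.53231 qt

3.532 qt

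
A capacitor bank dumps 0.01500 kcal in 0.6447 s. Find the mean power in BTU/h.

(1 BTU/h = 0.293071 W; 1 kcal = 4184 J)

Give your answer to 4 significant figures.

0.01500 kcal × 4184 = 62.76 J
P = E / t = 62.76 J / 0.6447 s = 97.3476 W
97.3476 W ÷ (0.293071 W/BTU/h) = 332.164 BTU/h

332.2 BTU/h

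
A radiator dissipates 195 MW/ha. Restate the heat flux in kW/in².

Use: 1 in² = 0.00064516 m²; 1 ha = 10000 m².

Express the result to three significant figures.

0.0126 kW/in²

195 MW/ha × 1000000 W/MW ÷ 10000 m²/ha = 19500 W/m²
19500 W/m² ÷ 1000 W/kW × 0.00064516 m²/in² = 0.0125806 kW/in²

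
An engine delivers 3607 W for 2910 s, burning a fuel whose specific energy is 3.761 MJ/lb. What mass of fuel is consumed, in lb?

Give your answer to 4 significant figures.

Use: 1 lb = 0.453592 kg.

2.791 lb

E = P × t = 3607 × 2910 = 1.04964×10⁷ J
3.761 MJ/lb → 8.29159×10⁶ J/kg
m = E / e_s = 1.04964×10⁷ / 8.29159×10⁶ = 1.26591 kg
In lb: 1.26591 / 0.453592 = 2.79086 lb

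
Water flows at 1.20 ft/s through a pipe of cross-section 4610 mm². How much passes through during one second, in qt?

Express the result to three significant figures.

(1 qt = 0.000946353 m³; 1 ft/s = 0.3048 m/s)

1.20 ft/s × 0.3048 = 0.36576 m/s
4610 mm² × 10⁻⁶ = 0.00461 m²
V = v × A × t = 0.36576 m/s × 0.00461 m² × 1 s = 0.00168615 m³
0.00168615 m³ ÷ (0.000946353 m³/qt) = 1.78173 qt

1.78 qt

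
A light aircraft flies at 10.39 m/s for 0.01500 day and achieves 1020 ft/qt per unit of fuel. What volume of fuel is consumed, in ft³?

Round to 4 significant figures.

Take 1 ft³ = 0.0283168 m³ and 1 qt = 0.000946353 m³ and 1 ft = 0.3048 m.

1.447 ft³

0.01500 day → 1296 s
d = v × t = 10.39 × 1296 = 13465.4 m
1020 ft/qt → 328520 m/m³
V = d / (distance per unit fuel) = 13465.4 / 328520 = 0.0409881 m³
In ft³: 0.0409881 / 0.0283168 = 1.44748 ft³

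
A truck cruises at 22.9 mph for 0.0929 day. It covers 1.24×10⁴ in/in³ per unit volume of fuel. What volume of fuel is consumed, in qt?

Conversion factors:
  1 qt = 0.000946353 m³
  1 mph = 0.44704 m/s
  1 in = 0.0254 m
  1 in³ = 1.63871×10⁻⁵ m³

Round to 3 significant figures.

22.9 mph → 10.2372 m/s
0.0929 day → 8026.56 s
d = v × t = 10.2372 × 8026.56 = 82169.5 m
1.24×10⁴ in/in³ → 1.922×10⁷ m/m³
V = d / (distance per unit fuel) = 82169.5 / 1.922×10⁷ = 0.00427521 m³
In qt: 0.00427521 / 0.000946353 = 4.51756 qt

4.52 qt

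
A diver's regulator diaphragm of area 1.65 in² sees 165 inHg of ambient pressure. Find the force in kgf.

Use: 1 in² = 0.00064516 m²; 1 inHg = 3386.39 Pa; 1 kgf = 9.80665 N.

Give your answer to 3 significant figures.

60.7 kgf

165 inHg × 3386.39 = 558754 Pa
1.65 in² × 0.00064516 = 0.00106451 m²
F = P × A = 558754 Pa × 0.00106451 m² = 594.799 N
594.799 N ÷ (9.80665 N/kgf) = 60.6526 kgf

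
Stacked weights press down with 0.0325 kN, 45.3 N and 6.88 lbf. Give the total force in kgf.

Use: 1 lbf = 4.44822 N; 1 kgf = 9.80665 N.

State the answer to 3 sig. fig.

0.0325 kN × 1000 = 32.5 N
45.3 N (already N)
6.88 lbf × 4.44822 = 30.6038 N
Total: 32.5 + 45.3 + 30.6038 = 108.404 N
In kgf: 108.404 / 9.80665 = 11.0541 kgf

11.1 kgf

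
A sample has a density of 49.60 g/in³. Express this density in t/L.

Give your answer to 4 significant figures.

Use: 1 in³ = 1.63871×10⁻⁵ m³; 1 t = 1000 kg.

49.60 g/in³ × 0.001 kg/g ÷ 1.63871×10⁻⁵ m³/in³ = 3026.77 kg/m³
3026.77 kg/m³ ÷ 1000 kg/t × 0.001 m³/L = 0.00302677 t/L

0.003027 t/L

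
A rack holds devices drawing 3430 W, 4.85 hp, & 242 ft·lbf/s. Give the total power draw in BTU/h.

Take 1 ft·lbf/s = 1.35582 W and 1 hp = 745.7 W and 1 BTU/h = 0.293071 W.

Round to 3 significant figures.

3430 W (already W)
4.85 hp × 745.7 → 3616.64 W
242 ft·lbf/s × 1.35582 → 328.108 W
Sum: 3430 + 3616.64 + 328.108 = 7374.75 W
In BTU/h: 7374.75 / 0.293071 = 25163.7 BTU/h

2.52×10⁴ BTU/h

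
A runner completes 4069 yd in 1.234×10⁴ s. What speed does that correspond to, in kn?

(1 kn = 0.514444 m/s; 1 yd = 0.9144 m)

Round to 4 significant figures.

0.5861 kn

4069 yd × 0.9144 = 3720.69 m
v = d / t = 3720.69 m / 12340 s = 0.301515 m/s
0.301515 m/s ÷ (0.514444 m/s/kn) = 0.586099 kn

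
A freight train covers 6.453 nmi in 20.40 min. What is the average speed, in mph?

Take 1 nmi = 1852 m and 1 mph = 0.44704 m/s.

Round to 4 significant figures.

6.453 nmi × 1852 = 11951 m
20.40 min × 60 = 1224 s
v = d / t = 11951 m / 1224 s = 9.76389 m/s
9.76389 m/s ÷ (0.44704 m/s/mph) = 21.8412 mph

21.84 mph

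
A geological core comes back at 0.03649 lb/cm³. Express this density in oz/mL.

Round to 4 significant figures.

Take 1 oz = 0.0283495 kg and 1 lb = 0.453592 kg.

0.03649 lb/cm³ × 0.453592 kg/lb ÷ 10⁻⁶ m³/cm³ = 16551.6 kg/m³
16551.6 kg/m³ ÷ 0.0283495 kg/oz × 10⁻⁶ m³/mL = 0.583841 oz/mL

0.5838 oz/mL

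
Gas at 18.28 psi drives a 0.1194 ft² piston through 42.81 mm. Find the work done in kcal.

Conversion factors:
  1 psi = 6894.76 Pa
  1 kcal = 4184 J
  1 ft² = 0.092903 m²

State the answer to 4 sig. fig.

18.28 psi → 126036 Pa
0.1194 ft² → 0.0110926 m²
F = P × A = 126036 × 0.0110926 = 1398.07 N
42.81 mm → 0.04281 m
W = F × d = 1398.07 × 0.04281 = 59.8514 J
In kcal: 59.8514 / 4184 = 0.0143048 kcal

0.01430 kcal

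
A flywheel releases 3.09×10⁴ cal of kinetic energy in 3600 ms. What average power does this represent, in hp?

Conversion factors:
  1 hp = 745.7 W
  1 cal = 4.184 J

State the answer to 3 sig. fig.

48.2 hp

3.09×10⁴ cal × 4.184 → 129286 J
3600 ms × 0.001 → 3.6 s
P = E / t = 129286 J / 3.6 s = 35912.8 W
35912.8 W ÷ (745.7 W/hp) = 48.1598 hp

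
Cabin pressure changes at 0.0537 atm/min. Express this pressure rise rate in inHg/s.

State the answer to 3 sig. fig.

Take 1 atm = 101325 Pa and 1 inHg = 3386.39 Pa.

0.0537 atm/min × 101325 Pa/atm ÷ 60 s/min = 90.6859 Pa/s
90.6859 Pa/s ÷ 3386.39 Pa/inHg = 0.0267795 inHg/s

0.0268 inHg/s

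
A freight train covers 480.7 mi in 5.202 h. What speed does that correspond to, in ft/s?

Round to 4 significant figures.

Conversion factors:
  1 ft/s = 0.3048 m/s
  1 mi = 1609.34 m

480.7 mi × 1609.34 = 773610 m
5.202 h × 3600 = 18727.2 s
v = d / t = 773610 m / 18727.2 s = 41.3094 m/s
41.3094 m/s ÷ (0.3048 m/s/ft/s) = 135.53 ft/s

135.5 ft/s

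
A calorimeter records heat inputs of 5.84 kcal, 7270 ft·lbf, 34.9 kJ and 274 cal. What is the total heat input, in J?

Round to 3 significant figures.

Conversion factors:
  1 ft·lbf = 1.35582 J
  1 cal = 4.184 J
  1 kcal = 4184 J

7.03×10⁴ J

5.84 kcal × 4184 = 24434.6 J
7270 ft·lbf × 1.35582 = 9856.81 J
34.9 kJ × 1000 = 34900 J
274 cal × 4.184 = 1146.42 J
Total: 24434.6 + 9856.81 + 34900 + 1146.42 = 70337.8 J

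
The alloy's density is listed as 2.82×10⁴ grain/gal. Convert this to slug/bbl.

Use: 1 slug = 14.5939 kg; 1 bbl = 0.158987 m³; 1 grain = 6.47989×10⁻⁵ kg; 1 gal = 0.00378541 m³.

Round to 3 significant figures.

5.26 slug/bbl

2.82×10⁴ grain/gal × 6.47989×10⁻⁵ kg/grain ÷ 0.00378541 m³/gal = 482.729 kg/m³
482.729 kg/m³ ÷ 14.5939 kg/slug × 0.158987 m³/bbl = 5.25888 slug/bbl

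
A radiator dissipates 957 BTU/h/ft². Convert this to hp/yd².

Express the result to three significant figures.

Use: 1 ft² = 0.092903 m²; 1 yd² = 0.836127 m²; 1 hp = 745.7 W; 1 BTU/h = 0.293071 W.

957 BTU/h/ft² × 0.293071 W/BTU/h ÷ 0.092903 m²/ft² = 3018.94 W/m²
3018.94 W/m² ÷ 745.7 W/hp × 0.836127 m²/yd² = 3.38503 hp/yd²

3.39 hp/yd²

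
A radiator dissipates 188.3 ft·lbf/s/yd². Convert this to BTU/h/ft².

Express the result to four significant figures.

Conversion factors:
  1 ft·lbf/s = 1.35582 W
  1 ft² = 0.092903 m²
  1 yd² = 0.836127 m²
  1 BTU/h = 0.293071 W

188.3 ft·lbf/s/yd² × 1.35582 W/ft·lbf/s ÷ 0.836127 m²/yd² = 305.337 W/m²
305.337 W/m² ÷ 0.293071 W/BTU/h × 0.092903 m²/ft² = 96.7913 BTU/h/ft²

96.79 BTU/h/ft²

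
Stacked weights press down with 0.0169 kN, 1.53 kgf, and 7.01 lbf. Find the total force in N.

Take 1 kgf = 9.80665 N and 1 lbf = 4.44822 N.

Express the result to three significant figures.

63.1 N

0.0169 kN × 1000 = 16.9 N
1.53 kgf × 9.80665 = 15.0042 N
7.01 lbf × 4.44822 = 31.182 N
Total: 16.9 + 15.0042 + 31.182 = 63.0862 N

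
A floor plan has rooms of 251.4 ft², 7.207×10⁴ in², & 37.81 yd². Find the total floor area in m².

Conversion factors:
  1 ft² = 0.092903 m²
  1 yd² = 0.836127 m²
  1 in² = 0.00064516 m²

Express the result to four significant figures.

101.5 m²

251.4 ft² × 0.092903 → 23.3558 m²
7.207×10⁴ in² × 0.00064516 → 46.4967 m²
37.81 yd² × 0.836127 → 31.614 m²
Total: 23.3558 + 46.4967 + 31.614 = 101.466 m²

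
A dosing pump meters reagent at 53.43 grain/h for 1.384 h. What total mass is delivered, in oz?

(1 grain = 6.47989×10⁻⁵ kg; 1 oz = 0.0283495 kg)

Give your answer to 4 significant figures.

0.1690 oz

53.43 grain/h → 9.61724×10⁻⁷ kg/s
1.384 h → 4982.4 s
m = ṁ × t = 9.61724×10⁻⁷ × 4982.4 = 0.00479169 kg
In oz: 0.00479169 / 0.0283495 = 0.169022 oz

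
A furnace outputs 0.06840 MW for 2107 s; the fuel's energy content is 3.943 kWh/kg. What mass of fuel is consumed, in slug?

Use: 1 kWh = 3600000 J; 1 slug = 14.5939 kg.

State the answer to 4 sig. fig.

0.6957 slug

0.06840 MW → 68400 W
E = P × t = 68400 × 2107 = 1.44119×10⁸ J
3.943 kWh/kg → 1.41948×10⁷ J/kg
m = E / e_s = 1.44119×10⁸ / 1.41948×10⁷ = 10.1529 kg
In slug: 10.1529 / 14.5939 = 0.695695 slug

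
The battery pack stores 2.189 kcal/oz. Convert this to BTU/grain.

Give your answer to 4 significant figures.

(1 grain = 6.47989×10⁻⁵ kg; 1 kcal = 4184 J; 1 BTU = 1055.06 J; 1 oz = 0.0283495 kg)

2.189 kcal/oz × 4184 J/kcal ÷ 0.0283495 kg/oz = 323067 J/kg
323067 J/kg ÷ 1055.06 J/BTU × 6.47989×10⁻⁵ kg/grain = 0.0198419 BTU/grain

0.01984 BTU/grain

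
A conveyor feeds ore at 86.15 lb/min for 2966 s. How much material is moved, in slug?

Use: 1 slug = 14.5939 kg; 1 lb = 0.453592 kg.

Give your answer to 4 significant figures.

132.4 slug

86.15 lb/min → 0.651283 kg/s
m = ṁ × t = 0.651283 × 2966 = 1931.71 kg
In slug: 1931.71 / 14.5939 = 132.364 slug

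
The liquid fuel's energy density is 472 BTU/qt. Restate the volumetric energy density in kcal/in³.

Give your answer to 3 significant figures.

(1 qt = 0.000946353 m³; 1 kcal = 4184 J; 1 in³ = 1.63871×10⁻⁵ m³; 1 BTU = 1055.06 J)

2.06 kcal/in³

472 BTU/qt × 1055.06 J/BTU ÷ 0.000946353 m³/qt = 5.26218×10⁸ J/m³
5.26218×10⁸ J/m³ ÷ 4184 J/kcal × 1.63871×10⁻⁵ m³/in³ = 2.06099 kcal/in³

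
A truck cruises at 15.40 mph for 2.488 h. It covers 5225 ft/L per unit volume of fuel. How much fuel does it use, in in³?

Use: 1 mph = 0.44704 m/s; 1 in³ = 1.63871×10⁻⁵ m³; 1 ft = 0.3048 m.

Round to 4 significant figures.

2363 in³

15.40 mph → 6.88442 m/s
2.488 h → 8956.8 s
d = v × t = 6.88442 × 8956.8 = 61662.4 m
5225 ft/L → 1.59258×10⁶ m/m³
V = d / (distance per unit fuel) = 61662.4 / 1.59258×10⁶ = 0.0387186 m³
In in³: 0.0387186 / 1.63871×10⁻⁵ = 2362.75 in³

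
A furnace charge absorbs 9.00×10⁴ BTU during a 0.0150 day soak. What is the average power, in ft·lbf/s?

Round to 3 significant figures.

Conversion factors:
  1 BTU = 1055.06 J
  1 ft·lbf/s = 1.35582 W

9.00×10⁴ BTU × 1055.06 → 9.49554×10⁷ J
0.0150 day × 86400 → 1296 s
P = E / t = 9.49554×10⁷ J / 1296 s = 73268.1 W
73268.1 W ÷ (1.35582 W/ft·lbf/s) = 54039.7 ft·lbf/s

5.40×10⁴ ft·lbf/s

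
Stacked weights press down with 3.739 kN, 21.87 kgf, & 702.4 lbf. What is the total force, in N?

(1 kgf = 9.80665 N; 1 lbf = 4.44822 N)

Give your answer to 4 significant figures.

7078 N

3.739 kN × 1000 = 3739 N
21.87 kgf × 9.80665 = 214.471 N
702.4 lbf × 4.44822 = 3124.43 N
Total: 3739 + 214.471 + 3124.43 = 7077.9 N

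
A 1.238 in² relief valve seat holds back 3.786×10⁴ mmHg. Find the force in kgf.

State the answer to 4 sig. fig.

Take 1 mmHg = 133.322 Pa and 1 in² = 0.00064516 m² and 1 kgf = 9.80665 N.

3.786×10⁴ mmHg × 133.322 → 5.04757×10⁶ Pa
1.238 in² × 0.00064516 → 7.98708×10⁻⁴ m²
F = P × A = 5.04757×10⁶ Pa × 7.98708×10⁻⁴ m² = 4031.53 N
4031.53 N ÷ (9.80665 N/kgf) = 411.102 kgf

411.1 kgf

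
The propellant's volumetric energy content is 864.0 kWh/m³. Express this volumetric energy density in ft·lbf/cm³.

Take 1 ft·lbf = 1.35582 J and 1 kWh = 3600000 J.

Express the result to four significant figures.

2294 ft·lbf/cm³

864.0 kWh/m³ × 3600000 J/kWh = 3.1104×10⁹ J/m³
3.1104×10⁹ J/m³ ÷ 1.35582 J/ft·lbf × 10⁻⁶ m³/cm³ = 2294.11 ft·lbf/cm³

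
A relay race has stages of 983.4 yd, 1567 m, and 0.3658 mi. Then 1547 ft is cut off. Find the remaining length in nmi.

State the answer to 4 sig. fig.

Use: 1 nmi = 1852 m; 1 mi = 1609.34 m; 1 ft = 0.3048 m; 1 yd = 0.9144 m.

1.395 nmi

983.4 yd × 0.9144 → 899.221 m
1567 m (already m)
0.3658 mi × 1609.34 → 588.697 m
1547 ft × 0.3048 → 471.526 m
Sum: 899.221 + 1567 + 588.697 − 471.526 = 2583.39 m
In nmi: 2583.39 / 1852 = 1.39492 nmi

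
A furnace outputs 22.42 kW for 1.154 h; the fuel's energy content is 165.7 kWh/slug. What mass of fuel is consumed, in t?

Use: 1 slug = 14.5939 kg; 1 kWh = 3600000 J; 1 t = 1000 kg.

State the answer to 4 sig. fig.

0.002279 t

22.42 kW → 22420 W
1.154 h → 4154.4 s
E = P × t = 22420 × 4154.4 = 9.31416×10⁷ J
165.7 kWh/slug → 4.08746×10⁷ J/kg
m = E / e_s = 9.31416×10⁷ / 4.08746×10⁷ = 2.27872 kg
In t: 2.27872 / 1000 = 0.00227872 t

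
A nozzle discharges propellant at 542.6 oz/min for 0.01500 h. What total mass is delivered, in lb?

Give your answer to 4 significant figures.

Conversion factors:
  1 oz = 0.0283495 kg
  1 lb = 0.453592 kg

30.52 lb

542.6 oz/min → 0.256374 kg/s
0.01500 h → 54 s
m = ṁ × t = 0.256374 × 54 = 13.8442 kg
In lb: 13.8442 / 0.453592 = 30.5213 lb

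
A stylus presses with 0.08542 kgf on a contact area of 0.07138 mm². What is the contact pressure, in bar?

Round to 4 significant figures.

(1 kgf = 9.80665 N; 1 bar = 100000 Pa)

0.08542 kgf × 9.80665 → 0.837684 N
0.07138 mm² × 10⁻⁶ → 7.138×10⁻⁸ m²
P = F / A = 0.837684 N / 7.138×10⁻⁸ m² = 1.17356×10⁷ Pa
1.17356×10⁷ Pa ÷ (100000 Pa/bar) = 117.356 bar

117.4 bar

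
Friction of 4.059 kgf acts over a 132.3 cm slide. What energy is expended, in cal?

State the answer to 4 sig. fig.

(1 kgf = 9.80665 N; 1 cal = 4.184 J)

4.059 kgf × 9.80665 → 39.8052 N
132.3 cm × 0.01 → 1.323 m
W = F × d = 39.8052 N × 1.323 m = 52.6623 J
52.6623 J ÷ (4.184 J/cal) = 12.5866 cal

12.59 cal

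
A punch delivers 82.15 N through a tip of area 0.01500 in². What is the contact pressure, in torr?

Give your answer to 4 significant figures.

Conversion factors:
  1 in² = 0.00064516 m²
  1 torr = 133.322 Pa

0.01500 in² × 0.00064516 = 9.6774×10⁻⁶ m²
P = F / A = 82.15 N / 9.6774×10⁻⁶ m² = 8.48885×10⁶ Pa
8.48885×10⁶ Pa ÷ (133.322 Pa/torr) = 63671.8 torr

6.367×10⁴ torr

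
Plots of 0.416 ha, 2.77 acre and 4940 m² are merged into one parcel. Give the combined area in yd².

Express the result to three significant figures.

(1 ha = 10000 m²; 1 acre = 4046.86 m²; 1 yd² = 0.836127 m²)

2.43×10⁴ yd²

0.416 ha × 10000 → 4160 m²
2.77 acre × 4046.86 → 11209.8 m²
4940 m² (already m²)
Sum: 4160 + 11209.8 + 4940 = 20309.8 m²
In yd²: 20309.8 / 0.836127 = 24290.3 yd²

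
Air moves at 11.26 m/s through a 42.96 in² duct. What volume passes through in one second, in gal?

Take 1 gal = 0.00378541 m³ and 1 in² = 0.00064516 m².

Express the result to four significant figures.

82.44 gal

42.96 in² × 0.00064516 = 0.0277161 m²
V = v × A × t = 11.26 m/s × 0.0277161 m² × 1 s = 0.312083 m³
0.312083 m³ ÷ (0.00378541 m³/gal) = 82.4436 gal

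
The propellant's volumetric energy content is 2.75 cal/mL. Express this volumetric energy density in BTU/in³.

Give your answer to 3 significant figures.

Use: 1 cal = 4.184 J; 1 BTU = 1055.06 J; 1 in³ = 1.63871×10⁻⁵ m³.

2.75 cal/mL × 4.184 J/cal ÷ 10⁻⁶ m³/mL = 1.1506×10⁷ J/m³
1.1506×10⁷ J/m³ ÷ 1055.06 J/BTU × 1.63871×10⁻⁵ m³/in³ = 0.17871 BTU/in³

0.179 BTU/in³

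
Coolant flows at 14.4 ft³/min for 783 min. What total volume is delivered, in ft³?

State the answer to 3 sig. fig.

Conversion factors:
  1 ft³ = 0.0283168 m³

1.13×10⁴ ft³

14.4 ft³/min → 0.00679603 m³/s
783 min → 46980 s
V = Q × t = 0.00679603 × 46980 = 319.277 m³
In ft³: 319.277 / 0.0283168 = 11275.2 ft³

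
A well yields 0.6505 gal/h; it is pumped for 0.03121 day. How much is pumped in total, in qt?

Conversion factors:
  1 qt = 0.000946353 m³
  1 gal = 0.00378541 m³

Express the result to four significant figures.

0.6505 gal/h → 6.84003×10⁻⁷ m³/s
0.03121 day → 2696.54 s
V = Q × t = 6.84003×10⁻⁷ × 2696.54 = 0.00184444 m³
In qt: 0.00184444 / 0.000946353 = 1.949 qt

1.949 qt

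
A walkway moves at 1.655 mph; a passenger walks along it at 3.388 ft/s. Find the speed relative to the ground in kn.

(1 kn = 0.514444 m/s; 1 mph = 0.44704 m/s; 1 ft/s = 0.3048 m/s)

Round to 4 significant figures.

3.445 kn

1.655 mph × 0.44704 = 0.739851 m/s
3.388 ft/s × 0.3048 = 1.03266 m/s
Combined: 0.739851 + 1.03266 = 1.77251 m/s
In kn: 1.77251 / 0.514444 = 3.44549 kn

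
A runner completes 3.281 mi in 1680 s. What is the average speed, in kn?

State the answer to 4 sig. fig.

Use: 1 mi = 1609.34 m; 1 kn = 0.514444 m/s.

6.110 kn

3.281 mi × 1609.34 → 5280.24 m
v = d / t = 5280.24 m / 1680 s = 3.143 m/s
3.143 m/s ÷ (0.514444 m/s/kn) = 6.10951 kn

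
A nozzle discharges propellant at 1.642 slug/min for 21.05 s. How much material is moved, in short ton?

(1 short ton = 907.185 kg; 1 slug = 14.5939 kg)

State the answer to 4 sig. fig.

0.009267 short ton

1.642 slug/min → 0.399386 kg/s
m = ṁ × t = 0.399386 × 21.05 = 8.40708 kg
In short ton: 8.40708 / 907.185 = 0.00926722 short ton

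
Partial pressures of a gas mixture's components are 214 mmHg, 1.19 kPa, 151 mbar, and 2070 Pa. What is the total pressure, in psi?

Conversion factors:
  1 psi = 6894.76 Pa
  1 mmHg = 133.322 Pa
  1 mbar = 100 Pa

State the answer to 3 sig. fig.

6.80 psi

214 mmHg × 133.322 = 28530.9 Pa
1.19 kPa × 1000 = 1190 Pa
151 mbar × 100 = 15100 Pa
2070 Pa (already Pa)
Combined: 28530.9 + 1190 + 15100 + 2070 = 46890.9 Pa
In psi: 46890.9 / 6894.76 = 6.80095 psi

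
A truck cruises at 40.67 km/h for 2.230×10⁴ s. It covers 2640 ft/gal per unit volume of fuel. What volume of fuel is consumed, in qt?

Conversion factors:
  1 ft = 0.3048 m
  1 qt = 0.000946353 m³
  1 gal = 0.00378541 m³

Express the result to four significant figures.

1252 qt

40.67 km/h → 11.2972 m/s
d = v × t = 11.2972 × 22300 = 251928 m
2640 ft/gal → 212572 m/m³
V = d / (distance per unit fuel) = 251928 / 212572 = 1.18514 m³
In qt: 1.18514 / 0.000946353 = 1252.32 qt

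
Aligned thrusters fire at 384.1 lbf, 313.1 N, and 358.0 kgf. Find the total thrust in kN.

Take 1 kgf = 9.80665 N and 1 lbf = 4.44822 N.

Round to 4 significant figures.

384.1 lbf × 4.44822 → 1708.56 N
313.1 N (already N)
358.0 kgf × 9.80665 → 3510.78 N
Total: 1708.56 + 313.1 + 3510.78 = 5532.44 N
In kN: 5532.44 / 1000 = 5.53244 kN

5.532 kN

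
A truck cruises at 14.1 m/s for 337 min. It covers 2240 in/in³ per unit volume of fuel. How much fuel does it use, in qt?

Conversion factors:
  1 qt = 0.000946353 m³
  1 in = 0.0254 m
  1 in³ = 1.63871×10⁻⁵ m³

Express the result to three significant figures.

337 min → 20220 s
d = v × t = 14.1 × 20220 = 285102 m
2240 in/in³ → 3.472×10⁶ m/m³
V = d / (distance per unit fuel) = 285102 / 3.472×10⁶ = 0.0821146 m³
In qt: 0.0821146 / 0.000946353 = 86.7695 qt

86.8 qt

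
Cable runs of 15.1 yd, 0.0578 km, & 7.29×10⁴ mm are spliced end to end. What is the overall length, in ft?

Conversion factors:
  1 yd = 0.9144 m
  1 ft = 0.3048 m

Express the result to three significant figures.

15.1 yd × 0.9144 = 13.8074 m
0.0578 km × 1000 = 57.8 m
7.29×10⁴ mm × 0.001 = 72.9 m
Combined: 13.8074 + 57.8 + 72.9 = 144.507 m
In ft: 144.507 / 0.3048 = 474.104 ft

474 ft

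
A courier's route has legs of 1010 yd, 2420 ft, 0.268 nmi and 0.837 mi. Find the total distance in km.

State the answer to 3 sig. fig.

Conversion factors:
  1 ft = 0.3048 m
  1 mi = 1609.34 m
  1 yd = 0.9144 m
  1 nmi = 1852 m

3.50 km

1010 yd × 0.9144 → 923.544 m
2420 ft × 0.3048 → 737.616 m
0.268 nmi × 1852 → 496.336 m
0.837 mi × 1609.34 → 1347.02 m
Sum: 923.544 + 737.616 + 496.336 + 1347.02 = 3504.52 m
In km: 3504.52 / 1000 = 3.50452 km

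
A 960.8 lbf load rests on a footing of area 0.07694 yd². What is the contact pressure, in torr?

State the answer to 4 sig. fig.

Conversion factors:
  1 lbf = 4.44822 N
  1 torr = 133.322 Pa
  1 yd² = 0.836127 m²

498.3 torr

960.8 lbf × 4.44822 = 4273.85 N
0.07694 yd² × 0.836127 = 0.0643316 m²
P = F / A = 4273.85 N / 0.0643316 m² = 66434.7 Pa
66434.7 Pa ÷ (133.322 Pa/torr) = 498.303 torr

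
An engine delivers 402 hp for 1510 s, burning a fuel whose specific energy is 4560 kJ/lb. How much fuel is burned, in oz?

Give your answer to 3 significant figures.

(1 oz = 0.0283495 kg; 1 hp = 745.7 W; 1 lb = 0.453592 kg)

402 hp → 299771 W
E = P × t = 299771 × 1510 = 4.52654×10⁸ J
4560 kJ/lb → 1.00531×10⁷ J/kg
m = E / e_s = 4.52654×10⁸ / 1.00531×10⁷ = 45.0263 kg
In oz: 45.0263 / 0.0283495 = 1588.26 oz

1590 oz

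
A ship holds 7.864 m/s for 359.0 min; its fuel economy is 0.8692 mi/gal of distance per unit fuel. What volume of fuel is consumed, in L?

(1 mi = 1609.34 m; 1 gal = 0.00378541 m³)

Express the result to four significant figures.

359.0 min → 21540 s
d = v × t = 7.864 × 21540 = 169391 m
0.8692 mi/gal → 369534 m/m³
V = d / (distance per unit fuel) = 169391 / 369534 = 0.458391 m³
In L: 0.458391 / 0.001 = 458.391 L

458.4 L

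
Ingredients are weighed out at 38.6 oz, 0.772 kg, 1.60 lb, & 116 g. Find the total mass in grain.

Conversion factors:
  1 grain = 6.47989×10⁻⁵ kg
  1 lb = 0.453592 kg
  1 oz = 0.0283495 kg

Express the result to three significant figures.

4.18×10⁴ grain

38.6 oz × 0.0283495 = 1.09429 kg
0.772 kg (already kg)
1.60 lb × 0.453592 = 0.725747 kg
116 g × 0.001 = 0.116 kg
Combined: 1.09429 + 0.772 + 0.725747 + 0.116 = 2.70804 kg
In grain: 2.70804 / 6.47989×10⁻⁵ = 41791.5 grain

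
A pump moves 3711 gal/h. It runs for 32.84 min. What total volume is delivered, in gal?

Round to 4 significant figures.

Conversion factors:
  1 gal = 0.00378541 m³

2031 gal

3711 gal/h → 0.00390213 m³/s
32.84 min → 1970.4 s
V = Q × t = 0.00390213 × 1970.4 = 7.68876 m³
In gal: 7.68876 / 0.00378541 = 2031.16 gal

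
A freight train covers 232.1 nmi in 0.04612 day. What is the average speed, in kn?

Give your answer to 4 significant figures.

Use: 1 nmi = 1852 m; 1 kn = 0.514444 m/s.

209.7 kn

232.1 nmi × 1852 → 429849 m
0.04612 day × 86400 → 3984.77 s
v = d / t = 429849 m / 3984.77 s = 107.873 m/s
107.873 m/s ÷ (0.514444 m/s/kn) = 209.689 kn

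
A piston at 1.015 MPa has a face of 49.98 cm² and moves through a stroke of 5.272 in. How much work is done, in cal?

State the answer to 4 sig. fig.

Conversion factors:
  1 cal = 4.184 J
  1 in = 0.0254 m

1.015 MPa → 1.015×10⁶ Pa
49.98 cm² → 0.004998 m²
F = P × A = 1.015×10⁶ × 0.004998 = 5072.97 N
5.272 in → 0.133909 m
W = F × d = 5072.97 × 0.133909 = 679.316 J
In cal: 679.316 / 4.184 = 162.36 cal

162.4 cal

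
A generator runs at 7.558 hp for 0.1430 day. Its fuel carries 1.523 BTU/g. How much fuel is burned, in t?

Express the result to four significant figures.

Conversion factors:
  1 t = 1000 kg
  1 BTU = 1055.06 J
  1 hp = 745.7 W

7.558 hp → 5636 W
0.1430 day → 12355.2 s
E = P × t = 5636 × 12355.2 = 6.96339×10⁷ J
1.523 BTU/g → 1.60686×10⁶ J/kg
m = E / e_s = 6.96339×10⁷ / 1.60686×10⁶ = 43.3354 kg
In t: 43.3354 / 1000 = 0.0433354 t

0.04334 t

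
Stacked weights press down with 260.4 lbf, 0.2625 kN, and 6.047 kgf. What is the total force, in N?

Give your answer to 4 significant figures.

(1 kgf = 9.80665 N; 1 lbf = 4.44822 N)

260.4 lbf × 4.44822 = 1158.32 N
0.2625 kN × 1000 = 262.5 N
6.047 kgf × 9.80665 = 59.3008 N
Combined: 1158.32 + 262.5 + 59.3008 = 1480.12 N

1480 N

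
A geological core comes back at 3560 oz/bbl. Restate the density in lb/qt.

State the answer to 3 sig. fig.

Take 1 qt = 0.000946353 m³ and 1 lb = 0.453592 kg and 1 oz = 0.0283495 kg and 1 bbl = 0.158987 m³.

3560 oz/bbl × 0.0283495 kg/oz ÷ 0.158987 m³/bbl = 634.795 kg/m³
634.795 kg/m³ ÷ 0.453592 kg/lb × 0.000946353 m³/qt = 1.32441 lb/qt

1.32 lb/qt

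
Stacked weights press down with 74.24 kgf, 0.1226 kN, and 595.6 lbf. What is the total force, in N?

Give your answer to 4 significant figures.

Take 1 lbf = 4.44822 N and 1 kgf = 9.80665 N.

3500 N

74.24 kgf × 9.80665 = 728.046 N
0.1226 kN × 1000 = 122.6 N
595.6 lbf × 4.44822 = 2649.36 N
Total: 728.046 + 122.6 + 2649.36 = 3500.01 N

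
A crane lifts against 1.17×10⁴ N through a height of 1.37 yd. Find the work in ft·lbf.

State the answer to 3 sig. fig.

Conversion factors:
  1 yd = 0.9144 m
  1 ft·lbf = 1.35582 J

1.08×10⁴ ft·lbf

1.37 yd × 0.9144 = 1.25273 m
W = F × d = 11700 N × 1.25273 m = 14656.9 J
14656.9 J ÷ (1.35582 J/ft·lbf) = 10810.4 ft·lbf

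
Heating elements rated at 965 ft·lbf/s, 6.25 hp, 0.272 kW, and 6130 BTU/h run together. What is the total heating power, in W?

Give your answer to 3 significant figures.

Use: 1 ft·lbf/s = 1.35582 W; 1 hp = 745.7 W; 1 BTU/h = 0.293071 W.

965 ft·lbf/s × 1.35582 = 1308.37 W
6.25 hp × 745.7 = 4660.62 W
0.272 kW × 1000 = 272 W
6130 BTU/h × 0.293071 = 1796.53 W
Sum: 1308.37 + 4660.62 + 272 + 1796.53 = 8037.52 W

8040 W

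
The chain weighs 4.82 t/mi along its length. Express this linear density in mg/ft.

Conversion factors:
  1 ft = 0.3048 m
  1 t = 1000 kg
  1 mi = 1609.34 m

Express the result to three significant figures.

4.82 t/mi × 1000 kg/t ÷ 1609.34 m/mi = 2.99502 kg/m
2.99502 kg/m ÷ 10⁻⁶ kg/mg × 0.3048 m/ft = 912882 mg/ft

9.13×10⁵ mg/ft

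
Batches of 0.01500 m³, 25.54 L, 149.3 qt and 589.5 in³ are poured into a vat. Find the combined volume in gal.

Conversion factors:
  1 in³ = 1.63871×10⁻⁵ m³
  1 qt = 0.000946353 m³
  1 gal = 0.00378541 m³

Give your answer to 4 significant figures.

0.01500 m³ (already m³)
25.54 L × 0.001 → 0.02554 m³
149.3 qt × 0.000946353 → 0.141291 m³
589.5 in³ × 1.63871×10⁻⁵ → 0.0096602 m³
Combined: 0.015 + 0.02554 + 0.141291 + 0.0096602 = 0.191491 m³
In gal: 0.191491 / 0.00378541 = 50.5866 gal

50.59 gal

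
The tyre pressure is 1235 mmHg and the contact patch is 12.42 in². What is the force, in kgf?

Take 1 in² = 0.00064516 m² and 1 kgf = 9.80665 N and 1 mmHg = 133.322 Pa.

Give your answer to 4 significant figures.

1235 mmHg × 133.322 → 164653 Pa
12.42 in² × 0.00064516 → 0.00801289 m²
F = P × A = 164653 Pa × 0.00801289 m² = 1319.35 N
1319.35 N ÷ (9.80665 N/kgf) = 134.536 kgf

134.5 kgf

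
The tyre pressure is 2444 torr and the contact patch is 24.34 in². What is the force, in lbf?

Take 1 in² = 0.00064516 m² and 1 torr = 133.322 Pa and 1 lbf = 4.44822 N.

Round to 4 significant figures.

1150 lbf

2444 torr × 133.322 = 325839 Pa
24.34 in² × 0.00064516 = 0.0157032 m²
F = P × A = 325839 Pa × 0.0157032 m² = 5116.71 N
5116.71 N ÷ (4.44822 N/lbf) = 1150.28 lbf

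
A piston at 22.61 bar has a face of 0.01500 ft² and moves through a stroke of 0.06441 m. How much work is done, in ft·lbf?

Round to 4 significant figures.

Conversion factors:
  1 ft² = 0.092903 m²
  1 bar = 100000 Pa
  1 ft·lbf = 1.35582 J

149.7 ft·lbf

22.61 bar → 2.261×10⁶ Pa
0.01500 ft² → 0.00139354 m²
F = P × A = 2.261×10⁶ × 0.00139354 = 3150.79 N
W = F × d = 3150.79 × 0.06441 = 202.942 J
In ft·lbf: 202.942 / 1.35582 = 149.682 ft·lbf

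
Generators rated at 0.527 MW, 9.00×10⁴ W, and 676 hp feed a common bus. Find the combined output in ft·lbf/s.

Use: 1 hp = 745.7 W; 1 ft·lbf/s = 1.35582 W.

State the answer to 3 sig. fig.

8.27×10⁵ ft·lbf/s

0.527 MW × 1000000 = 527000 W
9.00×10⁴ W (already W)
676 hp × 745.7 = 504093 W
Sum: 527000 + 90000 + 504093 = 1.12109×10⁶ W
In ft·lbf/s: 1.12109×10⁶ / 1.35582 = 826872 ft·lbf/s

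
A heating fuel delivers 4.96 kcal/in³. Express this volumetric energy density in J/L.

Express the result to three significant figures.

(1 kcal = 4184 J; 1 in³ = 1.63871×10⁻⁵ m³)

4.96 kcal/in³ × 4184 J/kcal ÷ 1.63871×10⁻⁵ m³/in³ = 1.2664×10⁹ J/m³
1.2664×10⁹ J/m³ × 0.001 m³/L = 1.2664×10⁶ J/L

1.27×10⁶ J/L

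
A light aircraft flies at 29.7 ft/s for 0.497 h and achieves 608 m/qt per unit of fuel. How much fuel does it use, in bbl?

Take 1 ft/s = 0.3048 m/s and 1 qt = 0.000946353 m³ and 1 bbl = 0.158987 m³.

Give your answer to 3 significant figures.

0.159 bbl

29.7 ft/s → 9.05256 m/s
0.497 h → 1789.2 s
d = v × t = 9.05256 × 1789.2 = 16196.8 m
608 m/qt → 642466 m/m³
V = d / (distance per unit fuel) = 16196.8 / 642466 = 0.0252104 m³
In bbl: 0.0252104 / 0.158987 = 0.158569 bbl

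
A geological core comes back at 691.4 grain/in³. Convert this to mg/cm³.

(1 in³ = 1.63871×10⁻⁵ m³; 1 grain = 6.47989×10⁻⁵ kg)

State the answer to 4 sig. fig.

2734 mg/cm³

691.4 grain/in³ × 6.47989×10⁻⁵ kg/grain ÷ 1.63871×10⁻⁵ m³/in³ = 2733.98 kg/m³
2733.98 kg/m³ ÷ 10⁻⁶ kg/mg × 10⁻⁶ m³/cm³ = 2733.98 mg/cm³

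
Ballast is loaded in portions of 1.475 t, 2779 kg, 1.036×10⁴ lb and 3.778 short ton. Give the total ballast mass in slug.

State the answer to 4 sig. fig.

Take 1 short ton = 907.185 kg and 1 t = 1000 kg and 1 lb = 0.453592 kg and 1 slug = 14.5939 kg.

848.3 slug

1.475 t × 1000 = 1475 kg
2779 kg (already kg)
1.036×10⁴ lb × 0.453592 = 4699.21 kg
3.778 short ton × 907.185 = 3427.34 kg
Sum: 1475 + 2779 + 4699.21 + 3427.34 = 12380.6 kg
In slug: 12380.6 / 14.5939 = 848.341 slug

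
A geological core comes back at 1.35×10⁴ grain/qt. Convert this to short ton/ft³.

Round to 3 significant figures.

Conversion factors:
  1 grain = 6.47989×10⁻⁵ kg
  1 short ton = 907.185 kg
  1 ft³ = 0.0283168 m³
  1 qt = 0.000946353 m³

1.35×10⁴ grain/qt × 6.47989×10⁻⁵ kg/grain ÷ 0.000946353 m³/qt = 924.375 kg/m³
924.375 kg/m³ ÷ 907.185 kg/short ton × 0.0283168 m³/ft³ = 0.0288534 short ton/ft³

0.0289 short ton/ft³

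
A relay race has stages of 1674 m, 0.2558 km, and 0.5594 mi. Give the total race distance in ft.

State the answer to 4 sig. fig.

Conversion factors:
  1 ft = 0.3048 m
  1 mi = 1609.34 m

1674 m (already m)
0.2558 km × 1000 = 255.8 m
0.5594 mi × 1609.34 = 900.265 m
Sum: 1674 + 255.8 + 900.265 = 2830.06 m
In ft: 2830.06 / 0.3048 = 9284.97 ft

9285 ft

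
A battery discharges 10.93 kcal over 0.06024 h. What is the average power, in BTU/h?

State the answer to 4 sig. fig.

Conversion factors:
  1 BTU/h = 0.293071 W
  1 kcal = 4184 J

10.93 kcal × 4184 = 45731.1 J
0.06024 h × 3600 = 216.864 s
P = E / t = 45731.1 J / 216.864 s = 210.875 W
210.875 W ÷ (0.293071 W/BTU/h) = 719.536 BTU/h

719.5 BTU/h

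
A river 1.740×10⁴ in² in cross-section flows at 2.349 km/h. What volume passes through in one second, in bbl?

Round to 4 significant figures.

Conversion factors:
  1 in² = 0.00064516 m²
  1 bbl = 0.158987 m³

46.07 bbl

2.349 km/h × (1/3.6) = 0.6525 m/s
1.740×10⁴ in² × 0.00064516 = 11.2258 m²
V = v × A × t = 0.6525 m/s × 11.2258 m² × 1 s = 7.32483 m³
7.32483 m³ ÷ (0.158987 m³/bbl) = 46.0719 bbl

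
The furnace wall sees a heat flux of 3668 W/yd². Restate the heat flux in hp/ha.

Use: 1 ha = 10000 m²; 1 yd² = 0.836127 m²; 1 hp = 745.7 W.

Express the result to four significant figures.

3668 W/yd² ÷ 0.836127 m²/yd² = 4386.89 W/m²
4386.89 W/m² ÷ 745.7 W/hp × 10000 m²/ha = 58829.2 hp/ha

5.883×10⁴ hp/ha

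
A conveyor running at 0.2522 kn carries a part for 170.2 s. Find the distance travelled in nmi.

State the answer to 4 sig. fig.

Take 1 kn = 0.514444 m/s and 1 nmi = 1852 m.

0.01192 nmi

0.2522 kn × 0.514444 = 0.129743 m/s
d = v × t = 0.129743 m/s × 170.2 s = 22.0823 m
22.0823 m ÷ (1852 m/nmi) = 0.0119235 nmi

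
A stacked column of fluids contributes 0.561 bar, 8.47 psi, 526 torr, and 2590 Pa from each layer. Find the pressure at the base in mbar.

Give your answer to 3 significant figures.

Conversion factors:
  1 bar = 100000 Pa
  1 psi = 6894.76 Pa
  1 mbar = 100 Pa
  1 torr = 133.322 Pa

1870 mbar

0.561 bar × 100000 → 56100 Pa
8.47 psi × 6894.76 → 58398.6 Pa
526 torr × 133.322 → 70127.4 Pa
2590 Pa (already Pa)
Sum: 56100 + 58398.6 + 70127.4 + 2590 = 187216 Pa
In mbar: 187216 / 100 = 1872.16 mbar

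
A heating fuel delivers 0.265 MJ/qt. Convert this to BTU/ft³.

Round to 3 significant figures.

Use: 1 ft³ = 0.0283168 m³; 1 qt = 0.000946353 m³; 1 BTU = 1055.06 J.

7520 BTU/ft³

0.265 MJ/qt × 1000000 J/MJ ÷ 0.000946353 m³/qt = 2.80022×10⁸ J/m³
2.80022×10⁸ J/m³ ÷ 1055.06 J/BTU × 0.0283168 m³/ft³ = 7515.52 BTU/ft³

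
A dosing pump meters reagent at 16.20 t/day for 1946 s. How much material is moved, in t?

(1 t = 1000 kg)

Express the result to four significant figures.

16.20 t/day → 0.1875 kg/s
m = ṁ × t = 0.1875 × 1946 = 364.875 kg
In t: 364.875 / 1000 = 0.364875 t

0.3649 t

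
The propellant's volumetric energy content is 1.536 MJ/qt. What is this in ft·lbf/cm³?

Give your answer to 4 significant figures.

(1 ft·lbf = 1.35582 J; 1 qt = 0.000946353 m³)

1197 ft·lbf/cm³

1.536 MJ/qt × 1000000 J/MJ ÷ 0.000946353 m³/qt = 1.62307×10⁹ J/m³
1.62307×10⁹ J/m³ ÷ 1.35582 J/ft·lbf × 10⁻⁶ m³/cm³ = 1197.11 ft·lbf/cm³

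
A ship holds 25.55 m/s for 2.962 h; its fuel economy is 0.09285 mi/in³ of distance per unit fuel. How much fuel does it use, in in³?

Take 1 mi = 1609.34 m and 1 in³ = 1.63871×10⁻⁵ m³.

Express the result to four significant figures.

1823 in³

2.962 h → 10663.2 s
d = v × t = 25.55 × 10663.2 = 272445 m
0.09285 mi/in³ → 9.11859×10⁶ m/m³
V = d / (distance per unit fuel) = 272445 / 9.11859×10⁶ = 0.029878 m³
In in³: 0.029878 / 1.63871×10⁻⁵ = 1823.26 in³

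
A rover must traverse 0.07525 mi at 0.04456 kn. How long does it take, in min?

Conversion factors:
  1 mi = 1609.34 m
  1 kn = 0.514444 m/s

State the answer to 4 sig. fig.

88.05 min

0.07525 mi × 1609.34 → 121.103 m
0.04456 kn × 0.514444 → 0.0229236 m/s
t = d / v = 121.103 m / 0.0229236 m/s = 5282.9 s
5282.9 s ÷ (60 s/min) = 88.0483 min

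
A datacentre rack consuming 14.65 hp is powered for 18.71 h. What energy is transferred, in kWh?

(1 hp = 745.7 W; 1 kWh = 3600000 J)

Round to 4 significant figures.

14.65 hp × 745.7 = 10924.5 W
18.71 h × 3600 = 67356 s
E = P × t = 10924.5 W × 67356 s = 7.35831×10⁸ J
7.35831×10⁸ J ÷ (3600000 J/kWh) = 204.398 kWh

204.4 kWh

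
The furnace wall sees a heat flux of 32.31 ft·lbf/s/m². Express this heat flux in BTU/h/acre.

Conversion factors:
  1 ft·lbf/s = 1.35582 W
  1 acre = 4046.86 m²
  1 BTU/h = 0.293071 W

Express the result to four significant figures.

32.31 ft·lbf/s/m² × 1.35582 W/ft·lbf/s = 43.8065 W/m²
43.8065 W/m² ÷ 0.293071 W/BTU/h × 4046.86 m²/acre = 604900 BTU/h/acre

6.049×10⁵ BTU/h/acre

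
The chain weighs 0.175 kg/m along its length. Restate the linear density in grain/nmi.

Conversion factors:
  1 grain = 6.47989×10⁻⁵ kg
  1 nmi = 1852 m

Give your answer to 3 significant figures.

0.175 kg/m is already 0.175 kg/m
0.175 kg/m ÷ 6.47989×10⁻⁵ kg/grain × 1852 m/nmi = 5.00163×10⁶ grain/nmi

5.00×10⁶ grain/nmi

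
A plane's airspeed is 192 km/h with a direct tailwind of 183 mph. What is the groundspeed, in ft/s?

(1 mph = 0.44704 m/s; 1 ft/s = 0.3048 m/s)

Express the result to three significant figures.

443 ft/s

192 km/h × (1/3.6) = 53.3333 m/s
183 mph × 0.44704 = 81.8083 m/s
Combined: 53.3333 + 81.8083 = 135.142 m/s
In ft/s: 135.142 / 0.3048 = 443.379 ft/s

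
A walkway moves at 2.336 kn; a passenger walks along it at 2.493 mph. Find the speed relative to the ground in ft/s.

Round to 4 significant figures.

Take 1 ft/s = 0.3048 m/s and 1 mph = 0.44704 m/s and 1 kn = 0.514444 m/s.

2.336 kn × 0.514444 = 1.20174 m/s
2.493 mph × 0.44704 = 1.11447 m/s
Total: 1.20174 + 1.11447 = 2.31621 m/s
In ft/s: 2.31621 / 0.3048 = 7.59911 ft/s

7.599 ft/s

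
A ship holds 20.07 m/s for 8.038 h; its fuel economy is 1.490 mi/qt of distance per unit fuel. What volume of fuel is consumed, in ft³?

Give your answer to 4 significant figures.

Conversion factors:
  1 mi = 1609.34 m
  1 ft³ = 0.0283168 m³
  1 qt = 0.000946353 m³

8.094 ft³

8.038 h → 28936.8 s
d = v × t = 20.07 × 28936.8 = 580762 m
1.490 mi/qt → 2.53385×10⁶ m/m³
V = d / (distance per unit fuel) = 580762 / 2.53385×10⁶ = 0.229201 m³
In ft³: 0.229201 / 0.0283168 = 8.09417 ft³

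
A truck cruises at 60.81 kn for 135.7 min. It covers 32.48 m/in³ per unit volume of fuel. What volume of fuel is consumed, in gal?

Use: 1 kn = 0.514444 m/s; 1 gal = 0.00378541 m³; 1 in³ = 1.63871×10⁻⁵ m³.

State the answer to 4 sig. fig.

33.95 gal

60.81 kn → 31.2833 m/s
135.7 min → 8142 s
d = v × t = 31.2833 × 8142 = 254709 m
32.48 m/in³ → 1.98205×10⁶ m/m³
V = d / (distance per unit fuel) = 254709 / 1.98205×10⁶ = 0.128508 m³
In gal: 0.128508 / 0.00378541 = 33.9482 gal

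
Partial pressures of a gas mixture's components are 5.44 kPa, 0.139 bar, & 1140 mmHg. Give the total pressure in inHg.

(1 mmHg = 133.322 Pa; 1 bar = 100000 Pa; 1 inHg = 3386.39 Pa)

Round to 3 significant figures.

5.44 kPa × 1000 = 5440 Pa
0.139 bar × 100000 = 13900 Pa
1140 mmHg × 133.322 = 151987 Pa
Sum: 5440 + 13900 + 151987 = 171327 Pa
In inHg: 171327 / 3386.39 = 50.5928 inHg

50.6 inHg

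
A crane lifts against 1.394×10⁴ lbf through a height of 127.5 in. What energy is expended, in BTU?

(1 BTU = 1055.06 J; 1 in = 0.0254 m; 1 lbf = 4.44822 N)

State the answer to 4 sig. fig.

1.394×10⁴ lbf × 4.44822 → 62008.2 N
127.5 in × 0.0254 → 3.2385 m
W = F × d = 62008.2 N × 3.2385 m = 200814 J
200814 J ÷ (1055.06 J/BTU) = 190.334 BTU

190.3 BTU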